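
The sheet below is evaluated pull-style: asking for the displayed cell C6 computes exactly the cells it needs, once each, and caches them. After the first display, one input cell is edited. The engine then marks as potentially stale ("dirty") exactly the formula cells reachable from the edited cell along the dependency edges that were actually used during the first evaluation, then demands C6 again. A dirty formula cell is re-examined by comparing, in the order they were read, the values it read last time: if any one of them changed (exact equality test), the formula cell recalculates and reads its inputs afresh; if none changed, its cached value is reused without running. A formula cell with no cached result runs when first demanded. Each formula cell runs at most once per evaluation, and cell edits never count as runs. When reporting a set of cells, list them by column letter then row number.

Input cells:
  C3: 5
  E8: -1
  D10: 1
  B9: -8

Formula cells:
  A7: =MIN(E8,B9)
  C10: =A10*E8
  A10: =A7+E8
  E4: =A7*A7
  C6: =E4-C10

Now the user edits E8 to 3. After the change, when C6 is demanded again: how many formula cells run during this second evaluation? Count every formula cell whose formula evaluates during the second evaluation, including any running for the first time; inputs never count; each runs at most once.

4 formula cells run: A7, A10, C6, C10.
Note where the cutoff bites: E4 is checked, finds nothing changed, and keeps its cache.

First demand of the output computes:
  A7 = MIN(-1, -8) = -8
  A10 = -8 + -1 = -9
  C10 = -9 * -1 = 9
  E4 = -8 * -8 = 64
  C6 = 64 - 9 = 55

After the edit, cleaning proceeds:
  A7: a read changed (E8 -1->3) — executes, giving -8 — identical to its old value.
  A10: a read changed (E8 -1->3) — executes, giving -5.
  C10: a read changed (A10 -9->-5; E8 -1->3) — executes, giving -15.
  E4: dirty, but its reads are unchanged (A7 unchanged, A7 unchanged); cached 64 stands.
  C6: a read changed (C10 9->-15) — executes, giving 79.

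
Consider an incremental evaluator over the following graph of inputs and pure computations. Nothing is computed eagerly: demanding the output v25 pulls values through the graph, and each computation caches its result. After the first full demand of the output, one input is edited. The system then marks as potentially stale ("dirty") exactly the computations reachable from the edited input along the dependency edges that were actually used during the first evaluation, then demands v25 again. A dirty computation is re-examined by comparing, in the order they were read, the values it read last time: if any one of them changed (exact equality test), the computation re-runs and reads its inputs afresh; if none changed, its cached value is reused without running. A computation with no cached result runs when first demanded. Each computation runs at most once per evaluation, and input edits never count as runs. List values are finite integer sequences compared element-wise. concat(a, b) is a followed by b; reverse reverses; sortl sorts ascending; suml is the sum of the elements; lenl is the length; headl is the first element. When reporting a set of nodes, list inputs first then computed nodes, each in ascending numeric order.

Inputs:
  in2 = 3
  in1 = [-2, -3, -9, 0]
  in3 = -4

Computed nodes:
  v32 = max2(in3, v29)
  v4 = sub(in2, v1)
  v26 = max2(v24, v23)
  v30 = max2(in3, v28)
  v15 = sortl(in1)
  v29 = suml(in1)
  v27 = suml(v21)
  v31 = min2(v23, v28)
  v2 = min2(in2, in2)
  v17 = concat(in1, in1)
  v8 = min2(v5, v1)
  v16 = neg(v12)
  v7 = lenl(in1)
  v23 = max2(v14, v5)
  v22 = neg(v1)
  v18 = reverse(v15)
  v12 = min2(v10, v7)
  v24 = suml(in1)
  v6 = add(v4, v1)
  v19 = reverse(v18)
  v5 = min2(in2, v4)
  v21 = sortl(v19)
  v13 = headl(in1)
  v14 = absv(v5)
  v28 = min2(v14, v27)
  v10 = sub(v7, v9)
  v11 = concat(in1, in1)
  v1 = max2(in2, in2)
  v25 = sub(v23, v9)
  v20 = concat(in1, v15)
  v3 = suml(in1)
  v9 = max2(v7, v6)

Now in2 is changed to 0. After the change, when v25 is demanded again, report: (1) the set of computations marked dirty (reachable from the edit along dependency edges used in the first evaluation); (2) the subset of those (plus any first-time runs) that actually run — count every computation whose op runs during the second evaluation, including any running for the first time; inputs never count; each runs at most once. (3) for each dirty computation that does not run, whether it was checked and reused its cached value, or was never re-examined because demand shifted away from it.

Dirty set: v1, v4, v5, v6, v9, v14, v23, v25.
Run set: v1, v4, v5, v6, v9 (5 run).
Re-examined without running (cache reused): v14, v23, v25.
The important point: at v14 every value read last time is unchanged, so the dirty flag clears without a run.

Initial pass — values computed on the first demand:
  v1 = max2(3, 3) = 3
  v4 = sub(3, 3) = 0
  v5 = min2(3, 0) = 0
  v6 = add(0, 3) = 3
  v7 = lenl([-2, -3, -9, 0]) = 4
  v9 = max2(4, 3) = 4
  v14 = absv(0) = 0
  v23 = max2(0, 0) = 0
  v25 = sub(0, 4) = -4

Second demand — change propagation:
  v1: re-runs because in2 3->0; in2 3->0; new result 0.
  v4: re-runs because in2 3->0; v1 3->0; new result 0 (unchanged).
  v5: re-runs because in2 3->0; new result 0 (unchanged).
  v6: re-runs because v1 3->0; new result 0.
  v9: re-runs because v6 3->0; new result 4 (unchanged).
  v14: re-examined; everything it read last time is the same (v5 unchanged) — cache 0 kept, no run.
  v23: re-examined; everything it read last time is the same (v14 unchanged, v5 unchanged) — cache 0 kept, no run.
  v25: re-examined; everything it read last time is the same (v23 unchanged, v9 unchanged) — cache -4 kept, no run.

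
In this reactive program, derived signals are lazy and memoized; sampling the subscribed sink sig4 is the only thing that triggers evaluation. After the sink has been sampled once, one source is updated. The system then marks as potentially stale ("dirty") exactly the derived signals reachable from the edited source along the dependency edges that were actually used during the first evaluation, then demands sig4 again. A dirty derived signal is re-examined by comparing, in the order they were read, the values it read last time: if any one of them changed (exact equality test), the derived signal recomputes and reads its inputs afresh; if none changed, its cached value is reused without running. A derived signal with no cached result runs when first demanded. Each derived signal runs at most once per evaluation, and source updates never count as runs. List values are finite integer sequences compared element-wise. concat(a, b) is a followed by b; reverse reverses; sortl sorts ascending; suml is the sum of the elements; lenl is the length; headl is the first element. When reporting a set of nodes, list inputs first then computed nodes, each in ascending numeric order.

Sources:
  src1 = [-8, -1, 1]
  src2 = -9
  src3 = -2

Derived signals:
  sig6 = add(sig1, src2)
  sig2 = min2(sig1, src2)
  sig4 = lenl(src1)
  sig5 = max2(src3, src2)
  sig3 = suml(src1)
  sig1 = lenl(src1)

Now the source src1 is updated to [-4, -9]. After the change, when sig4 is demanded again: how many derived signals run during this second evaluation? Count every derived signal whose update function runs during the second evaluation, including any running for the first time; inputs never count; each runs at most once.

First demand of the output computes:
  sig4 = lenl([-8, -1, 1]) = 3

After the edit, cleaning proceeds:
  sig4: a read changed (src1 [-8, -1, 1]->[-4, -9]) — executes, giving 2.

1 derived signals run: sig4.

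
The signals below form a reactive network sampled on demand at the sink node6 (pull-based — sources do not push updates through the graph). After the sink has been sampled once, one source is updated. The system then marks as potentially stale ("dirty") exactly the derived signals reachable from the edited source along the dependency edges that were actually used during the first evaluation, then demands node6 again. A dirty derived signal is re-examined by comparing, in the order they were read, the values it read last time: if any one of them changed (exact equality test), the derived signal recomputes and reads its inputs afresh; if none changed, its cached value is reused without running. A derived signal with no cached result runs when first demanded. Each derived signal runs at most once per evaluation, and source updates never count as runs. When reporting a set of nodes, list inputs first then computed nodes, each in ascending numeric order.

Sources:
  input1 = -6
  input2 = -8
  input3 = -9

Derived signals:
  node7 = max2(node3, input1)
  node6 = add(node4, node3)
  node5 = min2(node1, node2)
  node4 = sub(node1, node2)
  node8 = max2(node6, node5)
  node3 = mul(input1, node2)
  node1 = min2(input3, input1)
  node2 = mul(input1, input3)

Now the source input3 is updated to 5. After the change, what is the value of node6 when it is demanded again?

Initial pass — values computed on the first demand:
  node1 = min2(-9, -6) = -9
  node2 = mul(-6, -9) = 54
  node3 = mul(-6, 54) = -324
  node4 = sub(-9, 54) = -63
  node6 = add(-63, -324) = -387

Second demand — change propagation:
  node1: re-runs because input3 -9->5; new result -6.
  node2: re-runs because input3 -9->5; new result -30.
  node3: re-runs because node2 54->-30; new result 180.
  node4: re-runs because node1 -9->-6; node2 54->-30; new result 24.
  node6: re-runs because node4 -63->24; node3 -324->180; new result 204.

node6 now evaluates to 204.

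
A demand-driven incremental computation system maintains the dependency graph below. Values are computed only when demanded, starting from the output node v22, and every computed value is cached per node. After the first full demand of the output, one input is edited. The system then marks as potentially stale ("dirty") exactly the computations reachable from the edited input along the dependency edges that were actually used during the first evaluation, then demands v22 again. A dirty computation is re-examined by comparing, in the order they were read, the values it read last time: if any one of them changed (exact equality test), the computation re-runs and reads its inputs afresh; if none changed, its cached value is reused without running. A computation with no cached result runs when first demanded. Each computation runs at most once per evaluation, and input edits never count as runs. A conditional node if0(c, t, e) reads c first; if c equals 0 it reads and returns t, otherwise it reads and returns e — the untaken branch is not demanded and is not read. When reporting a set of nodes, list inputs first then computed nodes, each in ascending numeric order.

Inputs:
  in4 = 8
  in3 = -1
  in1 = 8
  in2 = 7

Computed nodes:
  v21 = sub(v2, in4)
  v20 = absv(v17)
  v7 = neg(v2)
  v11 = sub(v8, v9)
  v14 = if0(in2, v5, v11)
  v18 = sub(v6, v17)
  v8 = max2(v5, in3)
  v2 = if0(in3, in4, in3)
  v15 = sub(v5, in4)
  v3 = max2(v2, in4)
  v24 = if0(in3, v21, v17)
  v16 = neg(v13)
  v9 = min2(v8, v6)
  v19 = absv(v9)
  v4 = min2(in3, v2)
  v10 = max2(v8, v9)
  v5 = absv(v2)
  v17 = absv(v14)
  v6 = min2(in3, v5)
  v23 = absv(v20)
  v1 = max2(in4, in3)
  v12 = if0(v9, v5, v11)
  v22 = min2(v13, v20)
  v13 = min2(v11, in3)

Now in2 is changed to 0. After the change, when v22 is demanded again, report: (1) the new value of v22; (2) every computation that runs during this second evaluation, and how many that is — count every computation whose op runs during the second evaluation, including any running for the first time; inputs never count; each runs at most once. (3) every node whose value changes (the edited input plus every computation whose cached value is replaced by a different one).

New value of v22: -1.
Computations that run: v14, v17, v20, v22 — 4 in total.
Values that change: in2, v14, v17, v20.

First evaluation (everything demanded from the output):
  v2 = if0(in3=-1 -> else branch in3) = -1
  v5 = absv(-1) = 1
  v6 = min2(-1, 1) = -1
  v8 = max2(1, -1) = 1
  v9 = min2(1, -1) = -1
  v11 = sub(1, -1) = 2
  v13 = min2(2, -1) = -1
  v14 = if0(in2=7 -> else branch v11) = 2
  v17 = absv(2) = 2
  v20 = absv(2) = 2
  v22 = min2(-1, 2) = -1

Propagation after the edit:
  v14: runs — in2 7->0; result 1.
  v17: runs — v14 2->1; result 1.
  v20: runs — v17 2->1; result 1.
  v22: runs — v20 2->1; result -1 (same value as before).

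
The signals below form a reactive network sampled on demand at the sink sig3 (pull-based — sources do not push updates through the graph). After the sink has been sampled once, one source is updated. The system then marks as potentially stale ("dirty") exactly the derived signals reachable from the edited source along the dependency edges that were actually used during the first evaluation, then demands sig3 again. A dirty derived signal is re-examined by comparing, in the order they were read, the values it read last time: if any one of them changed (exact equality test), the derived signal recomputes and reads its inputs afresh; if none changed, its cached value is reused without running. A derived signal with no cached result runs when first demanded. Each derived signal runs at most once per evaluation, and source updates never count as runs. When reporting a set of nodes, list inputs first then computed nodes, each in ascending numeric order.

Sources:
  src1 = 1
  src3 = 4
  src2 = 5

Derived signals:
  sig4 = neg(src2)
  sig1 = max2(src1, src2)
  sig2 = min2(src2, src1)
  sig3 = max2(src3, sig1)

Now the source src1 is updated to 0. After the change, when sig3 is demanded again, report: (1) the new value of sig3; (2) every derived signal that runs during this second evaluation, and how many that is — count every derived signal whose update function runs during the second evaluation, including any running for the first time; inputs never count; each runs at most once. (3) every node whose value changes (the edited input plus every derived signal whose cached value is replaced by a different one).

sig3 now evaluates to 5.
Run set: sig1 (1 run).
Changed values: src1.
The important point: sig1 recomputes to an identical value, and the output ends up unchanged.

Initial pass — values computed on the first demand:
  sig1 = max2(1, 5) = 5
  sig3 = max2(4, 5) = 5

Second demand — change propagation:
  sig1: re-runs because src1 1->0; new result 5 (unchanged).
  sig3: re-examined; everything it read last time is the same (src3 unchanged, sig1 unchanged) — cache 5 kept, no run.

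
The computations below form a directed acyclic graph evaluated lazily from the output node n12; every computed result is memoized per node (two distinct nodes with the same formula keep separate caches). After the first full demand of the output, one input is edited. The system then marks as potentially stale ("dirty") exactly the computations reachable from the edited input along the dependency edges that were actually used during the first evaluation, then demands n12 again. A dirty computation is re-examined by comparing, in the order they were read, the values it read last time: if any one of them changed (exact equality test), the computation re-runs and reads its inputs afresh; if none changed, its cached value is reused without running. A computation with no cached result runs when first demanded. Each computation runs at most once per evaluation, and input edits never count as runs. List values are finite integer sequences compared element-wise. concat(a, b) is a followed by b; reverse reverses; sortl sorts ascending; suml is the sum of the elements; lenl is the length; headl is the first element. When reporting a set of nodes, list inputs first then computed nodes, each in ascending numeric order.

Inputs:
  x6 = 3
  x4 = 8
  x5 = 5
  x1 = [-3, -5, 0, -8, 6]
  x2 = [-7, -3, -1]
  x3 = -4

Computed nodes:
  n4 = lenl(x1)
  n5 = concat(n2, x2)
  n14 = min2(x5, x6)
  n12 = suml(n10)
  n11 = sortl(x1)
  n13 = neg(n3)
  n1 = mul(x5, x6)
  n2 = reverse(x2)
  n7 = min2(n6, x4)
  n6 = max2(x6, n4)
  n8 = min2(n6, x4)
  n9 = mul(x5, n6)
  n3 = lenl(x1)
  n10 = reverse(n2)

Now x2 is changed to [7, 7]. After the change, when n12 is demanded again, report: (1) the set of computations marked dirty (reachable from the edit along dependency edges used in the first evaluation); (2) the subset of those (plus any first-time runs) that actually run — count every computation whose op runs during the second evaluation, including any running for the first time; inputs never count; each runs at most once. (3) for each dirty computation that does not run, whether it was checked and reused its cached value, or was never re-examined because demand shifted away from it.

First demand of the output computes:
  n2 = reverse([-7, -3, -1]) = [-1, -3, -7]
  n10 = reverse([-1, -3, -7]) = [-7, -3, -1]
  n12 = suml([-7, -3, -1]) = -11

After the edit, cleaning proceeds:
  n2: a read changed (x2 [-7, -3, -1]->[7, 7]) — executes, giving [7, 7].
  n10: a read changed (n2 [-1, -3, -7]->[7, 7]) — executes, giving [7, 7].
  n12: a read changed (n10 [-7, -3, -1]->[7, 7]) — executes, giving 14.

The edit dirties: n2, n10, n12.
3 computations run: n2, n10, n12.
No dirty computation escaped a run.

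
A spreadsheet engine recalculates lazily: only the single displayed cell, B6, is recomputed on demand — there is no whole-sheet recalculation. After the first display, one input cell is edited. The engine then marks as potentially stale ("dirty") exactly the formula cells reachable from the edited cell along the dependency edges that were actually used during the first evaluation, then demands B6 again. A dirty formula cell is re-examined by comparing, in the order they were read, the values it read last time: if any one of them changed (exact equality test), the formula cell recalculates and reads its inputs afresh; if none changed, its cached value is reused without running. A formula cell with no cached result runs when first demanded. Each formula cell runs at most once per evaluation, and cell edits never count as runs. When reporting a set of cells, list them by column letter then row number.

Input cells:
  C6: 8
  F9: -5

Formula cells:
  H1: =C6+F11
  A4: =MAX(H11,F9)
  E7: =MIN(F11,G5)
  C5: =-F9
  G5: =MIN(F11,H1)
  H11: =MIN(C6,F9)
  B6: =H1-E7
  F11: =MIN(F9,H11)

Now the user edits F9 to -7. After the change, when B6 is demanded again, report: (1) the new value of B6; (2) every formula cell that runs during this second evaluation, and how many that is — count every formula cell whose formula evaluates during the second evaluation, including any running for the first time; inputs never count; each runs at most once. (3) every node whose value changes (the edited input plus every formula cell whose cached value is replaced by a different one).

First evaluation (everything demanded from the output):
  H11 = MIN(8, -5) = -5
  F11 = MIN(-5, -5) = -5
  H1 = 8 + -5 = 3
  G5 = MIN(-5, 3) = -5
  E7 = MIN(-5, -5) = -5
  B6 = 3 - -5 = 8

Propagation after the edit:
  H11: runs — F9 -5->-7; result -7.
  F11: runs — F9 -5->-7; H11 -5->-7; result -7.
  H1: runs — F11 -5->-7; result 1.
  G5: runs — F11 -5->-7; H1 3->1; result -7.
  E7: runs — F11 -5->-7; G5 -5->-7; result -7.
  B6: runs — H1 3->1; E7 -5->-7; result 8 (same value as before).

New value of B6: 8.
Formula cells that run: B6, E7, F11, G5, H1, H11 — 6 in total.
Values that change: E7, F9, F11, G5, H1, H11.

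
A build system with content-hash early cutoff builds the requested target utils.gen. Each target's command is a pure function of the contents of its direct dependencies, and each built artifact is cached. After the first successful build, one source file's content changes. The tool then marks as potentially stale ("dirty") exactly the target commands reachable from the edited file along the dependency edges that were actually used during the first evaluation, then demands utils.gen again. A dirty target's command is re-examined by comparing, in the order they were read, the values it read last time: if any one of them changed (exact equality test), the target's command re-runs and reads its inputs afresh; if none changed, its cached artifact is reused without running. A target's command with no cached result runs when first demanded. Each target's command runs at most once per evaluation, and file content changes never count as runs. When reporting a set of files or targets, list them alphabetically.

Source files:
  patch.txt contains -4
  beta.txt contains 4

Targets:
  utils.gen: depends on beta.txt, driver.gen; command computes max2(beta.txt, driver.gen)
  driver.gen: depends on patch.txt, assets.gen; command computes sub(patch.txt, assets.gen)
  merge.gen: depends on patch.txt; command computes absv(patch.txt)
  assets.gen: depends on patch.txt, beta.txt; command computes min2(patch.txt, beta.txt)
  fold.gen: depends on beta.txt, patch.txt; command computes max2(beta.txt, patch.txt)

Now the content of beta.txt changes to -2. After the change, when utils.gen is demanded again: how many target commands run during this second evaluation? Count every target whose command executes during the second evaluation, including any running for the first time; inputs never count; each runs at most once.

First evaluation (everything demanded from the output):
  assets.gen = min2(-4, 4) = -4
  driver.gen = sub(-4, -4) = 0
  utils.gen = max2(4, 0) = 4

Propagation after the edit:
  assets.gen: runs — beta.txt 4->-2; result -4 (same value as before).
  driver.gen: checked — values it read are unchanged (patch.txt unchanged, assets.gen unchanged); reused cached 0 without running.
  utils.gen: runs — beta.txt 4->-2; result 0.

Key observation: the cutoff stops propagation at driver.gen — its inputs' values are unchanged, so it reuses its cache.

Target commands that run: assets.gen, utils.gen — 2 in total.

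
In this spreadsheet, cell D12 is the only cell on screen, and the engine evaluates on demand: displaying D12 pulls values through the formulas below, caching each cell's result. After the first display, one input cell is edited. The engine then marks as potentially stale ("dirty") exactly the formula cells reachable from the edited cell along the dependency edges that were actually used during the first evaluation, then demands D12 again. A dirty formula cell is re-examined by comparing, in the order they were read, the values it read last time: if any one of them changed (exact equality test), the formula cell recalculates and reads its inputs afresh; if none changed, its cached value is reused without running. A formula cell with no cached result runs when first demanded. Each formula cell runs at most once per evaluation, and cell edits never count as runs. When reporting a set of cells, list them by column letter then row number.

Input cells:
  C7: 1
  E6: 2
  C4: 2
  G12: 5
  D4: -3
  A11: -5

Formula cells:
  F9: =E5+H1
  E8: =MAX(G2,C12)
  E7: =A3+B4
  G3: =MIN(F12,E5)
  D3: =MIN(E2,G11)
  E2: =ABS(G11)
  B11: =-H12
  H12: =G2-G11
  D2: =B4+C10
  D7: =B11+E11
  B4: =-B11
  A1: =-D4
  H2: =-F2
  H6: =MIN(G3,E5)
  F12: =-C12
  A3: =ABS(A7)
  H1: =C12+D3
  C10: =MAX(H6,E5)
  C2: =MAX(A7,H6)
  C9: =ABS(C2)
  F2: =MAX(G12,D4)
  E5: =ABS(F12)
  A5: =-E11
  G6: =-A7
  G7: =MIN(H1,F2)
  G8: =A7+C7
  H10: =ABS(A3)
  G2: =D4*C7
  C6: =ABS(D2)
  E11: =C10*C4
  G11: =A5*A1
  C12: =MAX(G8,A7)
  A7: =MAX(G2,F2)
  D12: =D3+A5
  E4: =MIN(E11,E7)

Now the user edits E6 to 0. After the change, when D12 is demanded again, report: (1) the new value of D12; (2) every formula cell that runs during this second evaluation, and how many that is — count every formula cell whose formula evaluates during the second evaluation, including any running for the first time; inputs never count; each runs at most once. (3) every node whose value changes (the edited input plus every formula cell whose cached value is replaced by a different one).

Initial pass — values computed on the first demand:
  A1 = -(-3) = 3
  F2 = MAX(5, -3) = 5
  G2 = -3 * 1 = -3
  A7 = MAX(-3, 5) = 5
  G8 = 5 + 1 = 6
  C12 = MAX(6, 5) = 6
  F12 = -(6) = -6
  E5 = ABS(-6) = 6
  G3 = MIN(-6, 6) = -6
  H6 = MIN(-6, 6) = -6
  C10 = MAX(-6, 6) = 6
  E11 = 6 * 2 = 12
  A5 = -(12) = -12
  G11 = -12 * 3 = -36
  E2 = ABS(-36) = 36
  D3 = MIN(36, -36) = -36
  D12 = -36 + -12 = -48

Second demand — change propagation:
  no demanded computation ever read E6, so the edit dirties nothing and nothing runs.

The important point: nothing the output needs ever reads E6, so the edit is invisible to it.

D12 now evaluates to -48.
Run set: none (0 run).
Changed values: E6.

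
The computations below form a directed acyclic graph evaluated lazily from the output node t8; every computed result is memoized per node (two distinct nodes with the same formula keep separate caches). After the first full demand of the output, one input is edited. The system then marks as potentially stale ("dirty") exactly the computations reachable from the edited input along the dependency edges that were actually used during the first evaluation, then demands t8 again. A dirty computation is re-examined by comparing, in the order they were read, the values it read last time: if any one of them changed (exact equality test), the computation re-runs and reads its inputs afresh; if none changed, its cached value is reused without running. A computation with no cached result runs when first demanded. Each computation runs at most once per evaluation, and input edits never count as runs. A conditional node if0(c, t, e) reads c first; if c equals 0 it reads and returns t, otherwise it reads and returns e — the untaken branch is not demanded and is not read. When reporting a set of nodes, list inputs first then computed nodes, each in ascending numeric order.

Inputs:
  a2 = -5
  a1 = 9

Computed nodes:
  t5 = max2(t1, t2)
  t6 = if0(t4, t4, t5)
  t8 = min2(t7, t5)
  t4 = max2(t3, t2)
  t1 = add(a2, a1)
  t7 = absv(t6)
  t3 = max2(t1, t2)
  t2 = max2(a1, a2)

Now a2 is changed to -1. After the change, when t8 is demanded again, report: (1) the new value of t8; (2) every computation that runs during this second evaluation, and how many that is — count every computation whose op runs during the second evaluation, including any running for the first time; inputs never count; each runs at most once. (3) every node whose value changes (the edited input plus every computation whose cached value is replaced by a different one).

Demanding t8 again yields 9.
4 computations run: t1, t2, t3, t5.
The nodes whose values change: a2, t1.
Note where the cutoff bites: t4 is checked, finds nothing changed, and keeps its cache.

First demand of the output computes:
  t1 = add(-5, 9) = 4
  t2 = max2(9, -5) = 9
  t3 = max2(4, 9) = 9
  t4 = max2(9, 9) = 9
  t5 = max2(4, 9) = 9
  t6 = if0(t4=9 -> else branch t5) = 9
  t7 = absv(9) = 9
  t8 = min2(9, 9) = 9

After the edit, cleaning proceeds:
  t1: a read changed (a2 -5->-1) — executes, giving 8.
  t2: a read changed (a2 -5->-1) — executes, giving 9 — identical to its old value.
  t3: a read changed (t1 4->8) — executes, giving 9 — identical to its old value.
  t4: dirty, but its reads are unchanged (t3 unchanged, t2 unchanged); cached 9 stands.
  t5: a read changed (t1 4->8) — executes, giving 9 — identical to its old value.
  t6: dirty, but its reads are unchanged (t4 unchanged, t5 unchanged); cached 9 stands.
  t7: dirty, but its reads are unchanged (t6 unchanged); cached 9 stands.
  t8: dirty, but its reads are unchanged (t7 unchanged, t5 unchanged); cached 9 stands.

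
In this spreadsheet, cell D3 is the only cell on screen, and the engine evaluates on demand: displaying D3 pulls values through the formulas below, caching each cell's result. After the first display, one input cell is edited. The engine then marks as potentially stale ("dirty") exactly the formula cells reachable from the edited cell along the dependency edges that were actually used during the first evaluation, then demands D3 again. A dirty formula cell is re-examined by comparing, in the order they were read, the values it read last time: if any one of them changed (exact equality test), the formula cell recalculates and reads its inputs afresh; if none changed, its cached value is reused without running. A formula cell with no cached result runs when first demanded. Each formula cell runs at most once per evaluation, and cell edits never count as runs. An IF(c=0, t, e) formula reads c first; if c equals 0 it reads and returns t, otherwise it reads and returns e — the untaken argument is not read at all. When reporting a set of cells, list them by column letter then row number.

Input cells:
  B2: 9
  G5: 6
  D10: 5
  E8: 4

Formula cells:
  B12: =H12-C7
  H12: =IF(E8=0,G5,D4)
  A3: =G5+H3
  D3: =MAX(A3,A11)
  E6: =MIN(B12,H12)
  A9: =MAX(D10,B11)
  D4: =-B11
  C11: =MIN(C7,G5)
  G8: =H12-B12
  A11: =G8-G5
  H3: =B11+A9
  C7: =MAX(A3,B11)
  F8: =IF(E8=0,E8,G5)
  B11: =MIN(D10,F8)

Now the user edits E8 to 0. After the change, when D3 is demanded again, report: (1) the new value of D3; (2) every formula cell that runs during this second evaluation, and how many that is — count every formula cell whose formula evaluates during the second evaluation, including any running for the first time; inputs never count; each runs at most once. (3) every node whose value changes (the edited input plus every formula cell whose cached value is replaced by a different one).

D3 now evaluates to 11.
Run set: A3, A9, A11, B11, B12, C7, D3, F8, G8, H3, H12 (11 run).
Changed values: A3, A11, B11, B12, C7, D3, E8, F8, G8, H3, H12.
The important point: the flipped condition redirects demand; D4 is left stale, never re-checked.

Initial pass — values computed on the first demand:
  F8 = IF(E8=0: E8=4 -> else branch G5) = 6
  B11 = MIN(5, 6) = 5
  A9 = MAX(5, 5) = 5
  D4 = -(5) = -5
  H3 = 5 + 5 = 10
  A3 = 6 + 10 = 16
  C7 = MAX(16, 5) = 16
  H12 = IF(E8=0: E8=4 -> else branch D4) = -5
  B12 = -5 - 16 = -21
  G8 = -5 - -21 = 16
  A11 = 16 - 6 = 10
  D3 = MAX(16, 10) = 16

Second demand — change propagation:
  F8: re-runs because E8 4->0; new result 0.
  B11: re-runs because F8 6->0; new result 0.
  A9: re-runs because B11 5->0; new result 5 (unchanged).
  D4: dirty yet unreached — the second evaluation never asks for it.
  H3: re-runs because B11 5->0; new result 5.
  A3: re-runs because H3 10->5; new result 11.
  C7: re-runs because A3 16->11; B11 5->0; new result 11.
  H12: re-runs because E8 4->0; new result 6.
  B12: re-runs because H12 -5->6; C7 16->11; new result -5.
  G8: re-runs because H12 -5->6; B12 -21->-5; new result 11.
  A11: re-runs because G8 16->11; new result 5.
  D3: re-runs because A3 16->11; A11 10->5; new result 11.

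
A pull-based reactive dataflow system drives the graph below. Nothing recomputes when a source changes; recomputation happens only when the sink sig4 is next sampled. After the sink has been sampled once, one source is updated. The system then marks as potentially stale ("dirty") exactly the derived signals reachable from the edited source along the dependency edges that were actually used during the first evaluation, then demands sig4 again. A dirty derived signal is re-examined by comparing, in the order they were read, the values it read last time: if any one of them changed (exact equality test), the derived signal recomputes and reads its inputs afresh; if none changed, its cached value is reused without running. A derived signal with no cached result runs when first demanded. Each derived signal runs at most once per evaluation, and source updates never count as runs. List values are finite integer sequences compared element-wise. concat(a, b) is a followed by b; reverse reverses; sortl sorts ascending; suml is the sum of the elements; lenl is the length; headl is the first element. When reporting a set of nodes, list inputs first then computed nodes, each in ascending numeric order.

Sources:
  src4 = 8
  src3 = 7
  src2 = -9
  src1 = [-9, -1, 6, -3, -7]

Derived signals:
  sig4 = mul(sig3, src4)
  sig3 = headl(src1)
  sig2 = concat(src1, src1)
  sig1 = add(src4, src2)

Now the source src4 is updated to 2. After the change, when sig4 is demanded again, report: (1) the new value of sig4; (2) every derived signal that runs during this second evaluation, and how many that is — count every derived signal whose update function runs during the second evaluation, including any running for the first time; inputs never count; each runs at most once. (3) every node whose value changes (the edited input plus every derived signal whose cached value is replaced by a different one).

New value of sig4: -18.
Derived signals that run: sig4 — 1 in total.
Values that change: src4, sig4.

First evaluation (everything demanded from the output):
  sig3 = headl([-9, -1, 6, -3, -7]) = -9
  sig4 = mul(-9, 8) = -72

Propagation after the edit:
  sig4: runs — src4 8->2; result -18.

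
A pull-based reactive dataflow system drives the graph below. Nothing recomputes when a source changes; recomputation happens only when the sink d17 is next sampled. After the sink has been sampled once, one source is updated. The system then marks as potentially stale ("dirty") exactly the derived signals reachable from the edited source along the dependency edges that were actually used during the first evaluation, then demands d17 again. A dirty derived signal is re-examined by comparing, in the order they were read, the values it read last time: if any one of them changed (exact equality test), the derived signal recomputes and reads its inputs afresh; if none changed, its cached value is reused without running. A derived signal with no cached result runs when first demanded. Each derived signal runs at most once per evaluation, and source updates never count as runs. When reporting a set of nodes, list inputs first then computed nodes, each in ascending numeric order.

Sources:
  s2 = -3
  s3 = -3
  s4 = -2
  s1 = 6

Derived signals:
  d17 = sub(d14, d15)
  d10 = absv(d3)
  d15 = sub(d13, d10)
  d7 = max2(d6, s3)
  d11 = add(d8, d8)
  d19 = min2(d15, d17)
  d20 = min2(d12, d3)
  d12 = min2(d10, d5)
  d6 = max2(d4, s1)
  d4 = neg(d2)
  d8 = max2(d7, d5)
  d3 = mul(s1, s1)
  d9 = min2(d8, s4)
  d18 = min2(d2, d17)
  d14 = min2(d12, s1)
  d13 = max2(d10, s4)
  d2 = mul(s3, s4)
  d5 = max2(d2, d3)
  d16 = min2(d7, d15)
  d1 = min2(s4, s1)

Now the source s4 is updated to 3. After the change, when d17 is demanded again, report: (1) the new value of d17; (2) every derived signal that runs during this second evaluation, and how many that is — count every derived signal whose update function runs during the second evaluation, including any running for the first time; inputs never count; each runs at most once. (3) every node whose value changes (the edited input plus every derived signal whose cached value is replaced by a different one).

New value of d17: 6.
Derived signals that run: d2, d5, d13 — 3 in total.
Values that change: s4, d2.
Key observation: the cutoff stops propagation at d12 — its inputs' values are unchanged, so it reuses its cache.

First evaluation (everything demanded from the output):
  d2 = mul(-3, -2) = 6
  d3 = mul(6, 6) = 36
  d5 = max2(6, 36) = 36
  d10 = absv(36) = 36
  d12 = min2(36, 36) = 36
  d13 = max2(36, -2) = 36
  d14 = min2(36, 6) = 6
  d15 = sub(36, 36) = 0
  d17 = sub(6, 0) = 6

Propagation after the edit:
  d2: runs — s4 -2->3; result -9.
  d5: runs — d2 6->-9; result 36 (same value as before).
  d12: checked — values it read are unchanged (d10 unchanged, d5 unchanged); reused cached 36 without running.
  d13: runs — s4 -2->3; result 36 (same value as before).
  d14: checked — values it read are unchanged (d12 unchanged, s1 unchanged); reused cached 6 without running.
  d15: checked — values it read are unchanged (d13 unchanged, d10 unchanged); reused cached 0 without running.
  d17: checked — values it read are unchanged (d14 unchanged, d15 unchanged); reused cached 6 without running.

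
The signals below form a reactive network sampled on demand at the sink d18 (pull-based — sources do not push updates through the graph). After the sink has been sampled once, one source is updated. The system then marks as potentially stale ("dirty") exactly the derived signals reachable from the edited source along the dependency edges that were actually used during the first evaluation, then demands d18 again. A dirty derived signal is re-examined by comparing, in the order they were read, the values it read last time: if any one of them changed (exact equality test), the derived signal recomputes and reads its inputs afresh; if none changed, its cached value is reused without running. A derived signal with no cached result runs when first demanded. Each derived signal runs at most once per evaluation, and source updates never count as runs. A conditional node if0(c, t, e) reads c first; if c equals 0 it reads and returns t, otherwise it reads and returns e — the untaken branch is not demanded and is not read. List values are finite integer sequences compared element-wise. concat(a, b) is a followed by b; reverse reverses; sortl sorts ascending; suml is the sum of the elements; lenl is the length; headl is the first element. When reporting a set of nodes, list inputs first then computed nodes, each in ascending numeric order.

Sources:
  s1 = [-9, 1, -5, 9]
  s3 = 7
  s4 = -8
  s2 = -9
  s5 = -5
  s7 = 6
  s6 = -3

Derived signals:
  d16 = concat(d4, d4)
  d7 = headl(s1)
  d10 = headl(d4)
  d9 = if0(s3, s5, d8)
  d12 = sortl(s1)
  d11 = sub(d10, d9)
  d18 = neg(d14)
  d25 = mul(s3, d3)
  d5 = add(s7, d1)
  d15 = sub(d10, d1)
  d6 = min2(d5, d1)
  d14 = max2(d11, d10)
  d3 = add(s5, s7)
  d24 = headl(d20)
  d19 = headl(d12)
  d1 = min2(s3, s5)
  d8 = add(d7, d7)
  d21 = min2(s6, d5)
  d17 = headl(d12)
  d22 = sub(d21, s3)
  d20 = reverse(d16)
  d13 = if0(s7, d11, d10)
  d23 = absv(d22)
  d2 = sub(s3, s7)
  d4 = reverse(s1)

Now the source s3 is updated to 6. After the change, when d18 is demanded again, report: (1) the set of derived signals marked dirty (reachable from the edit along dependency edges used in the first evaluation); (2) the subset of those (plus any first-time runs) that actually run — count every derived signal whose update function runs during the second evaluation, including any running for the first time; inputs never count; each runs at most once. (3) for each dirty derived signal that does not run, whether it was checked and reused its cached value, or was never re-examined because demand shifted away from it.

Initial pass — values computed on the first demand:
  d4 = reverse([-9, 1, -5, 9]) = [9, -5, 1, -9]
  d7 = headl([-9, 1, -5, 9]) = -9
  d8 = add(-9, -9) = -18
  d9 = if0(s3=7 -> else branch d8) = -18
  d10 = headl([9, -5, 1, -9]) = 9
  d11 = sub(9, -18) = 27
  d14 = max2(27, 9) = 27
  d18 = neg(27) = -27

Second demand — change propagation:
  d9: re-runs because s3 7->6; new result -18 (unchanged).
  d11: re-examined; everything it read last time is the same (d10 unchanged, d9 unchanged) — cache 27 kept, no run.
  d14: re-examined; everything it read last time is the same (d11 unchanged, d10 unchanged) — cache 27 kept, no run.
  d18: re-examined; everything it read last time is the same (d14 unchanged) — cache -27 kept, no run.

The important point: d9 recomputes to an identical value, and the output ends up unchanged.

Dirty set: d9, d11, d14, d18.
Run set: d9 (1 run).
Re-examined without running (cache reused): d11, d14, d18.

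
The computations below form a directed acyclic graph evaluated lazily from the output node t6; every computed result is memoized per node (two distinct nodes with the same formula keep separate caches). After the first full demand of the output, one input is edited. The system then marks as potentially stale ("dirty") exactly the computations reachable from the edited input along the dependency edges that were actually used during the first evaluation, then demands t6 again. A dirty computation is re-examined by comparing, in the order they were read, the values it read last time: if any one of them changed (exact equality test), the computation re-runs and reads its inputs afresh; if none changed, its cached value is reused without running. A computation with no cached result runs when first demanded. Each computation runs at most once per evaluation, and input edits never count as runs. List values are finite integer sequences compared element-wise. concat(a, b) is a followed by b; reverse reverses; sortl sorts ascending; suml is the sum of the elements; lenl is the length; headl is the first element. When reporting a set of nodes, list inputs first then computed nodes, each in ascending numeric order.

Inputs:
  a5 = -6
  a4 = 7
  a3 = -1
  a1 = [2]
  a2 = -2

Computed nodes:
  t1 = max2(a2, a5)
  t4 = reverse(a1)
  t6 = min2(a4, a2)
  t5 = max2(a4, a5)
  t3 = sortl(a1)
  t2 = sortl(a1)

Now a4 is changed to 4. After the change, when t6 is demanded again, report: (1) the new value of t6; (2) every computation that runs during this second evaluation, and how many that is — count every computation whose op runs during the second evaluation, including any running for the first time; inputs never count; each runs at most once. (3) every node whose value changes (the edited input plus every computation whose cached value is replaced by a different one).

First demand of the output computes:
  t6 = min2(7, -2) = -2

After the edit, cleaning proceeds:
  t6: a read changed (a4 7->4) — executes, giving -2 — identical to its old value.

Demanding t6 again yields -2.
1 computations run: t6.
The nodes whose values change: a4.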